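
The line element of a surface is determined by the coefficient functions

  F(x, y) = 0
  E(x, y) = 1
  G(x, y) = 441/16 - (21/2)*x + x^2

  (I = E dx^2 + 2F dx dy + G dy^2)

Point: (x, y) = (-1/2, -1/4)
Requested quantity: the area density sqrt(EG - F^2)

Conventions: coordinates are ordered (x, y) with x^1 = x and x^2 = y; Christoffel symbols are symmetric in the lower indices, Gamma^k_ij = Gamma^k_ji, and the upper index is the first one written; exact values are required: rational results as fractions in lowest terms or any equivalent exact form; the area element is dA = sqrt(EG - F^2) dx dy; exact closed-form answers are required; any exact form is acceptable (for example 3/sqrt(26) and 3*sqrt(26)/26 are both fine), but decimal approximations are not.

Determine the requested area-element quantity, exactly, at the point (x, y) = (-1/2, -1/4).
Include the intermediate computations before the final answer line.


E = 1, F = 0, G = 529/16; EG - F^2 = 529/16

Answer: sqrt(EG - F^2) = 23/4


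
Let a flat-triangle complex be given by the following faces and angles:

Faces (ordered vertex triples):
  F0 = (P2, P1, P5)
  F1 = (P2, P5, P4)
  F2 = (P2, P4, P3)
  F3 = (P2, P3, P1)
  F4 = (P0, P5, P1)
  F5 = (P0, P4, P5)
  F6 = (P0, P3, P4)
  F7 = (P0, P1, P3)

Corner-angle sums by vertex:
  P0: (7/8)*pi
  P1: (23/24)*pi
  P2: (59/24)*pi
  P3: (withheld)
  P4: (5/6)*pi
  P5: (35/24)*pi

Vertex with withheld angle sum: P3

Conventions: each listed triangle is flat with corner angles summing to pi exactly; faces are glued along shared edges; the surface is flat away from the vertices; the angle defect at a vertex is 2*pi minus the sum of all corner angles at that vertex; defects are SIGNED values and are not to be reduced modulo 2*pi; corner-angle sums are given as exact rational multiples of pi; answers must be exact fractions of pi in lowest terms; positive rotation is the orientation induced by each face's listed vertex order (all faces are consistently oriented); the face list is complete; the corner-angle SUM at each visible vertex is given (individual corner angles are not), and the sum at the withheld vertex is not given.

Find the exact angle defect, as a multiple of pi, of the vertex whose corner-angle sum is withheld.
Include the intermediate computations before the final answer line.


V = 6, E = 12, F = 8; chi = V - E + F = 2
Gauss-Bonnet: total defect = 2*pi*chi = 4*pi; visible defects sum to (41/12)*pi

Answer: defect(P3) = (7/12)*pi


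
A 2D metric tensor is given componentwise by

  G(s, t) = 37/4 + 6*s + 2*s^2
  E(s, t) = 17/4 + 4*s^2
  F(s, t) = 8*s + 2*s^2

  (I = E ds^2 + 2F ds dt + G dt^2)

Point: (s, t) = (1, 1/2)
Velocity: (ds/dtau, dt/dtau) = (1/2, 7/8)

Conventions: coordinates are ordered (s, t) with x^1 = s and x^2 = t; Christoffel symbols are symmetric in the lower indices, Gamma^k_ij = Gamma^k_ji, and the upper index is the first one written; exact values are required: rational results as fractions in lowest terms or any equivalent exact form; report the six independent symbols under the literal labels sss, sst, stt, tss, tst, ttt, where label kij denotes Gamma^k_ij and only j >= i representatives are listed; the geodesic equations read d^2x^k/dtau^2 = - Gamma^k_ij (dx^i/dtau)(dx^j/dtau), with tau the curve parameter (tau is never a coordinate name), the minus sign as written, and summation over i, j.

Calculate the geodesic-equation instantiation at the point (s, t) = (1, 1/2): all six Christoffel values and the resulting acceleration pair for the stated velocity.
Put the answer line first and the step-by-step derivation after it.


Answer: Gamma_sss = -816/677, Gamma_sst = -800/677, Gamma_stt = -1380/677, Gamma_tss = 944/677, Gamma_tst = 660/677, Gamma_ttt = 800/677; accelerations (d^2s/dtau^2, d^2t/dtau^2) = (31369/10832, -1426/677)

E = 33/4, F = 10, G = 69/4 at the point
E_s = 8, E_t = 0, F_s = 12, F_t = 0, G_s = 10, G_t = 0
EG - F^2 = 677/16;  g^inv = (16/677) * [[69/4, -10], [-10, 33/4]]
first-kind symbols [ij,l] = (1/2)(d_i g_jl + d_j g_il - d_l g_ij): [ss,s] = E_s/2 = 4, [ss,t] = F_s - E_t/2 = 12, [st,s] = E_t/2 = 0, [st,t] = G_s/2 = 5, [tt,s] = F_t - G_s/2 = -5, [tt,t] = G_t/2 = 0
Gamma^s_ij = (G*[ij,s] - F*[ij,t])/(EG - F^2), Gamma^t_ij = (E*[ij,t] - F*[ij,s])/(EG - F^2)
Gamma_sss = -816/677, Gamma_sst = -800/677, Gamma_stt = -1380/677, Gamma_tss = 944/677, Gamma_tst = 660/677, Gamma_ttt = 800/677
d^2s/dtau^2 = -(Gamma_sss*(1/2)^2 + 2*Gamma_sst*(1/2)*(7/8) + Gamma_stt*(7/8)^2) = 31369/10832
d^2t/dtau^2 = -(Gamma_tss*(1/2)^2 + 2*Gamma_tst*(1/2)*(7/8) + Gamma_ttt*(7/8)^2) = -1426/677


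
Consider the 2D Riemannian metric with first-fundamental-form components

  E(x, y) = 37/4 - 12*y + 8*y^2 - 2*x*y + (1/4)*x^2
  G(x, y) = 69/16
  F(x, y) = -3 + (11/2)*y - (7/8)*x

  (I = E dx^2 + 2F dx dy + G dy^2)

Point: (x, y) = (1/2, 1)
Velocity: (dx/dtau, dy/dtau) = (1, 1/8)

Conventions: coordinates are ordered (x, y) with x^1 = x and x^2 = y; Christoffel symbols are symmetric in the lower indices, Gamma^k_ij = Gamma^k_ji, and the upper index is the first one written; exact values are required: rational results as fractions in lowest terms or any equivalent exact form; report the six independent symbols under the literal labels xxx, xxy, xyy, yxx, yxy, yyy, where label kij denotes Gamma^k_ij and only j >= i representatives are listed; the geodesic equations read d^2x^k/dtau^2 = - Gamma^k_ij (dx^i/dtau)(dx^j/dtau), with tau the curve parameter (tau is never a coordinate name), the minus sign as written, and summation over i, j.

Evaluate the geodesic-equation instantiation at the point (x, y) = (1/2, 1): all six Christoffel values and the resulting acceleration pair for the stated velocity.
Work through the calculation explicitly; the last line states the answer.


E = 69/16, F = 33/16, G = 69/16 at the point
E_x = -7/4, E_y = 3, F_x = -7/8, F_y = 11/2, G_x = 0, G_y = 0
EG - F^2 = 459/32;  g^inv = (32/459) * [[69/16, -33/16], [-33/16, 69/16]]
first-kind symbols [ij,l] = (1/2)(d_i g_jl + d_j g_il - d_l g_ij): [xx,x] = E_x/2 = -7/8, [xx,y] = F_x - E_y/2 = -19/8, [xy,x] = E_y/2 = 3/2, [xy,y] = G_x/2 = 0, [yy,x] = F_y - G_x/2 = 11/2, [yy,y] = G_y/2 = 0
Gamma^x_ij = (G*[ij,x] - F*[ij,y])/(EG - F^2), Gamma^y_ij = (E*[ij,y] - F*[ij,x])/(EG - F^2)
Gamma_xxx = 4/51, Gamma_xxy = 23/51, Gamma_xyy = 253/153, Gamma_yxx = -10/17, Gamma_yxy = -11/51, Gamma_yyy = -121/153
d^2x/dtau^2 = -(Gamma_xxx*(1)^2 + 2*Gamma_xxy*(1)*(1/8) + Gamma_xyy*(1/8)^2) = -125/576
d^2y/dtau^2 = -(Gamma_yxx*(1)^2 + 2*Gamma_yxy*(1)*(1/8) + Gamma_yyy*(1/8)^2) = 377/576

Answer: Gamma_xxx = 4/51, Gamma_xxy = 23/51, Gamma_xyy = 253/153, Gamma_yxx = -10/17, Gamma_yxy = -11/51, Gamma_yyy = -121/153; accelerations (d^2x/dtau^2, d^2y/dtau^2) = (-125/576, 377/576)


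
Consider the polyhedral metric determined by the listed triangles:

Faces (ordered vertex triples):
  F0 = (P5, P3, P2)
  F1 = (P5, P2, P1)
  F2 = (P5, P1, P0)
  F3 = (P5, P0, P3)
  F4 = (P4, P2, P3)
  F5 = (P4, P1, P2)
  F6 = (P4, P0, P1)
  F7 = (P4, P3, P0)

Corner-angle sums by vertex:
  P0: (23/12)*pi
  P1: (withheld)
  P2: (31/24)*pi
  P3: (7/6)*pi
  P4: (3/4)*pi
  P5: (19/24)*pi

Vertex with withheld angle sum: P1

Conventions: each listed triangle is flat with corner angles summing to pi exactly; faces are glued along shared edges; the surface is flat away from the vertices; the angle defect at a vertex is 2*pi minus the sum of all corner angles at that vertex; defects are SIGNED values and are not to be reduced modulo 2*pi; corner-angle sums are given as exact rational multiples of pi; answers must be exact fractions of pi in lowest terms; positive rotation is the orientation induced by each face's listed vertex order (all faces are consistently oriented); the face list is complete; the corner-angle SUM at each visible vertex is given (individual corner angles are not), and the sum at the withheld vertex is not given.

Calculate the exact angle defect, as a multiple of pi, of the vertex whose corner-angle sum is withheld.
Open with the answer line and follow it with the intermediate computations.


Answer: defect(P1) = -pi/12

V = 6, E = 12, F = 8; chi = V - E + F = 2
Gauss-Bonnet: total defect = 2*pi*chi = 4*pi; visible defects sum to (49/12)*pi


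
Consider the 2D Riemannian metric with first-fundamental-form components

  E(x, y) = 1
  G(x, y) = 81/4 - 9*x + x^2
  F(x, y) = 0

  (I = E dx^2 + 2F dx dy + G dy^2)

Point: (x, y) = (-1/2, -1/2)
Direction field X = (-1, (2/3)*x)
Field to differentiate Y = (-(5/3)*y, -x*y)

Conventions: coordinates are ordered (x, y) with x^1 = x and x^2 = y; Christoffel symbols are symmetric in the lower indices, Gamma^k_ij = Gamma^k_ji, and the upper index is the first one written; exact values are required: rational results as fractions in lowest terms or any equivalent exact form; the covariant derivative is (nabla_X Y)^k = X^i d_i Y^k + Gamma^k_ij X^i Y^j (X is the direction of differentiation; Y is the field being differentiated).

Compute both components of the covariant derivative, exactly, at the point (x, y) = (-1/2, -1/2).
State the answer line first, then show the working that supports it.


Answer: (nabla_X Y)^x = 35/36, (nabla_X Y)^y = -119/180

E = 1, F = 0, G = 25 at the point
E_x = 0, E_y = 0, F_x = 0, F_y = 0, G_x = -10, G_y = 0
EG - F^2 = 25;  g^inv = (1/25) * [[25, 0], [0, 1]]
first-kind symbols [ij,l] = (1/2)(d_i g_jl + d_j g_il - d_l g_ij): [xx,x] = E_x/2 = 0, [xx,y] = F_x - E_y/2 = 0, [xy,x] = E_y/2 = 0, [xy,y] = G_x/2 = -5, [yy,x] = F_y - G_x/2 = 5, [yy,y] = G_y/2 = 0
Gamma^x_ij = (G*[ij,x] - F*[ij,y])/(EG - F^2), Gamma^y_ij = (E*[ij,y] - F*[ij,x])/(EG - F^2)
Gamma_xxx = 0, Gamma_xxy = 0, Gamma_xyy = 5, Gamma_yxx = 0, Gamma_yxy = -1/5, Gamma_yyy = 0
X = (-1, -1/3), Y = (5/6, -1/4) at the point


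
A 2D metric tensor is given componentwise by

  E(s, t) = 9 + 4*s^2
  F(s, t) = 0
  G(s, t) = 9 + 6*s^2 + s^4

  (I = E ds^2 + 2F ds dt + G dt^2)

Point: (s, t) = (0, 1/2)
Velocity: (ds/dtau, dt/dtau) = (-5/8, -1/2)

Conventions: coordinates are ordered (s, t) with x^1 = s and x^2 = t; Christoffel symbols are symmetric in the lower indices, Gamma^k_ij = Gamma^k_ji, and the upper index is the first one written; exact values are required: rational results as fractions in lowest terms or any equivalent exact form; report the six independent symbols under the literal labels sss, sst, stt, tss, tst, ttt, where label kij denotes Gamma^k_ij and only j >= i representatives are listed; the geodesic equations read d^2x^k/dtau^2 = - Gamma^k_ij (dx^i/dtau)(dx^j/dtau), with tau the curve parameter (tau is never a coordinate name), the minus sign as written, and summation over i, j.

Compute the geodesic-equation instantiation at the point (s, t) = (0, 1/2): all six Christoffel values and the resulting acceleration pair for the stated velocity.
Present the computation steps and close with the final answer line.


E = 9, F = 0, G = 9 at the point
E_s = 0, E_t = 0, F_s = 0, F_t = 0, G_s = 0, G_t = 0
EG - F^2 = 81;  g^inv = (1/81) * [[9, 0], [0, 9]]
first-kind symbols [ij,l] = (1/2)(d_i g_jl + d_j g_il - d_l g_ij): [ss,s] = E_s/2 = 0, [ss,t] = F_s - E_t/2 = 0, [st,s] = E_t/2 = 0, [st,t] = G_s/2 = 0, [tt,s] = F_t - G_s/2 = 0, [tt,t] = G_t/2 = 0
Gamma^s_ij = (G*[ij,s] - F*[ij,t])/(EG - F^2), Gamma^t_ij = (E*[ij,t] - F*[ij,s])/(EG - F^2)
Gamma_sss = 0, Gamma_sst = 0, Gamma_stt = 0, Gamma_tss = 0, Gamma_tst = 0, Gamma_ttt = 0
d^2s/dtau^2 = -(Gamma_sss*(-5/8)^2 + 2*Gamma_sst*(-5/8)*(-1/2) + Gamma_stt*(-1/2)^2) = 0
d^2t/dtau^2 = -(Gamma_tss*(-5/8)^2 + 2*Gamma_tst*(-5/8)*(-1/2) + Gamma_ttt*(-1/2)^2) = 0

Answer: Gamma_sss = 0, Gamma_sst = 0, Gamma_stt = 0, Gamma_tss = 0, Gamma_tst = 0, Gamma_ttt = 0; accelerations (d^2s/dtau^2, d^2t/dtau^2) = (0, 0)


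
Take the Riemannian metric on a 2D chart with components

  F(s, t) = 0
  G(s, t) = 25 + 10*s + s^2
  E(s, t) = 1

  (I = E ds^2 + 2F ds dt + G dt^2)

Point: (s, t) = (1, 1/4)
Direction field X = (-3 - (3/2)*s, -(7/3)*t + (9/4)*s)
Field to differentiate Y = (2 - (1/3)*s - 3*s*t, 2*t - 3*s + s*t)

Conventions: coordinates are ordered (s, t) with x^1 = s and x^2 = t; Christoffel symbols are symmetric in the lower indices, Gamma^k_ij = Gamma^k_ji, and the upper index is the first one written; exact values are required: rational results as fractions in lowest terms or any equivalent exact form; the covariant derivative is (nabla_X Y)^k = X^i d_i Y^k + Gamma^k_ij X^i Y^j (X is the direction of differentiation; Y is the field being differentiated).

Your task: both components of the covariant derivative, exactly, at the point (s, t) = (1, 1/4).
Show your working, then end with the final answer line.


E = 1, F = 0, G = 36 at the point
E_s = 0, E_t = 0, F_s = 0, F_t = 0, G_s = 12, G_t = 0
EG - F^2 = 36;  g^inv = (1/36) * [[36, 0], [0, 1]]
first-kind symbols [ij,l] = (1/2)(d_i g_jl + d_j g_il - d_l g_ij): [ss,s] = E_s/2 = 0, [ss,t] = F_s - E_t/2 = 0, [st,s] = E_t/2 = 0, [st,t] = G_s/2 = 6, [tt,s] = F_t - G_s/2 = -6, [tt,t] = G_t/2 = 0
Gamma^s_ij = (G*[ij,s] - F*[ij,t])/(EG - F^2), Gamma^t_ij = (E*[ij,t] - F*[ij,s])/(EG - F^2)
Gamma_sss = 0, Gamma_sst = 0, Gamma_stt = -6, Gamma_tss = 0, Gamma_tst = 1/6, Gamma_ttt = 0
X = (-9/2, 5/3), Y = (11/12, -9/4) at the point

Answer: (nabla_X Y)^s = 179/8, (nabla_X Y)^t = 8345/432


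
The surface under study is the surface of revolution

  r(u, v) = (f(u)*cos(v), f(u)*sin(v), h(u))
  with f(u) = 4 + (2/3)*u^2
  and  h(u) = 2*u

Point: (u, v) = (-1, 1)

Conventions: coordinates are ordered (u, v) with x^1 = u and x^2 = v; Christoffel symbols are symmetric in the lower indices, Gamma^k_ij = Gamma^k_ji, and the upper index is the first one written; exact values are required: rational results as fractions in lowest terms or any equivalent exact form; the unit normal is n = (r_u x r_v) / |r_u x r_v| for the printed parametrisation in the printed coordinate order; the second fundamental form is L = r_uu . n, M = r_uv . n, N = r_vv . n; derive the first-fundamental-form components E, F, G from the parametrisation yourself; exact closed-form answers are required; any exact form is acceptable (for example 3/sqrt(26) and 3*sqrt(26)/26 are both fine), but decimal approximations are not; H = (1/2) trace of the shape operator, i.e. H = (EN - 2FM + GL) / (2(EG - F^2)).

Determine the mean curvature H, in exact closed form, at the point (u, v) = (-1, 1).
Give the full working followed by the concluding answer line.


f = 14/3, f' = -4/3, f'' = 4/3, h' = 2, h'' = 0
E = 52/9, F = 0, G = 196/9; answer radicand W^2 = 52/9
unnormalised second-form numerators: l = -8/3, m = 0, n = 28/3; L = l/sqrt(52/9), and similarly M = m/sqrt(W^2), N = n/sqrt(W^2)
H = (E*n - 2*F*m + G*l) / (2*(EG - F^2)*sqrt(W^2)); E*n - 2*F*m + G*l = -112/27, EG - F^2 = 10192/81, so H = (-3/182)/sqrt(52/9)

Answer: H = -9*sqrt(13)/4732


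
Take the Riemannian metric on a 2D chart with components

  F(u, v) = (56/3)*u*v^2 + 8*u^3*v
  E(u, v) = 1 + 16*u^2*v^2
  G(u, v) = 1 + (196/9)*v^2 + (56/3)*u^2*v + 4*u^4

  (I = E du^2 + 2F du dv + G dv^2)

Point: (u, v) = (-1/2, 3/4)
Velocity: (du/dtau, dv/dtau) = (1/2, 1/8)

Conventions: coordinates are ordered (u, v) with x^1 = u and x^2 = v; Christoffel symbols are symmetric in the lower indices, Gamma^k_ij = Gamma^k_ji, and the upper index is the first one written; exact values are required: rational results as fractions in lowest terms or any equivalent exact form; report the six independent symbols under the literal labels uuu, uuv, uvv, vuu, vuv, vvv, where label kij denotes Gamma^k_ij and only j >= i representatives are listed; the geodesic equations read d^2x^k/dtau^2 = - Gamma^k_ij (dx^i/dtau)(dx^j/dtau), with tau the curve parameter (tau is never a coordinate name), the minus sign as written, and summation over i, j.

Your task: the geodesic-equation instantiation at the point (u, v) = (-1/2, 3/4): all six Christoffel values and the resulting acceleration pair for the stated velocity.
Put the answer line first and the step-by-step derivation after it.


Answer: Gamma_uuu = -18/77, Gamma_uuv = 12/77, Gamma_uvv = -4/11, Gamma_vuu = 48/77, Gamma_vuv = -32/77, Gamma_vvv = 32/33; accelerations (d^2u/dtau^2, d^2v/dtau^2) = (5/112, -5/42)

E = 13/4, F = -6, G = 17 at the point
E_u = -9, E_v = 6, F_u = 15, F_v = -15, G_u = -16, G_v = 112/3
EG - F^2 = 77/4;  g^inv = (4/77) * [[17, 6], [6, 13/4]]
first-kind symbols [ij,l] = (1/2)(d_i g_jl + d_j g_il - d_l g_ij): [uu,u] = E_u/2 = -9/2, [uu,v] = F_u - E_v/2 = 12, [uv,u] = E_v/2 = 3, [uv,v] = G_u/2 = -8, [vv,u] = F_v - G_u/2 = -7, [vv,v] = G_v/2 = 56/3
Gamma^u_ij = (G*[ij,u] - F*[ij,v])/(EG - F^2), Gamma^v_ij = (E*[ij,v] - F*[ij,u])/(EG - F^2)
Gamma_uuu = -18/77, Gamma_uuv = 12/77, Gamma_uvv = -4/11, Gamma_vuu = 48/77, Gamma_vuv = -32/77, Gamma_vvv = 32/33
d^2u/dtau^2 = -(Gamma_uuu*(1/2)^2 + 2*Gamma_uuv*(1/2)*(1/8) + Gamma_uvv*(1/8)^2) = 5/112
d^2v/dtau^2 = -(Gamma_vuu*(1/2)^2 + 2*Gamma_vuv*(1/2)*(1/8) + Gamma_vvv*(1/8)^2) = -5/42


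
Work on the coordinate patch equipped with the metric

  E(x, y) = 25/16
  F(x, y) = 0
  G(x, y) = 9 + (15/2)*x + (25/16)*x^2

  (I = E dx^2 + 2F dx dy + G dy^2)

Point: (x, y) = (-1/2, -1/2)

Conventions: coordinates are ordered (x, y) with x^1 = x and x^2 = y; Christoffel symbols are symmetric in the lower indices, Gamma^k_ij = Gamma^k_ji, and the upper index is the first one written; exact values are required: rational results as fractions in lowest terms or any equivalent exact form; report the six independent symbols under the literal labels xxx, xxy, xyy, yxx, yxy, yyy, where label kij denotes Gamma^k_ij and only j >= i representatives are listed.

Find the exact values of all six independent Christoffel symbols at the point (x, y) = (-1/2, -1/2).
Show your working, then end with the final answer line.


E = 25/16, F = 0, G = 361/64 at the point
E_x = 0, E_y = 0, F_x = 0, F_y = 0, G_x = 95/16, G_y = 0
EG - F^2 = 9025/1024;  g^inv = (1024/9025) * [[361/64, 0], [0, 25/16]]
first-kind symbols [ij,l] = (1/2)(d_i g_jl + d_j g_il - d_l g_ij): [xx,x] = E_x/2 = 0, [xx,y] = F_x - E_y/2 = 0, [xy,x] = E_y/2 = 0, [xy,y] = G_x/2 = 95/32, [yy,x] = F_y - G_x/2 = -95/32, [yy,y] = G_y/2 = 0
Gamma^x_ij = (G*[ij,x] - F*[ij,y])/(EG - F^2), Gamma^y_ij = (E*[ij,y] - F*[ij,x])/(EG - F^2)

Answer: Gamma_xxx = 0, Gamma_xxy = 0, Gamma_xyy = -19/10, Gamma_yxx = 0, Gamma_yxy = 10/19, Gamma_yyy = 0


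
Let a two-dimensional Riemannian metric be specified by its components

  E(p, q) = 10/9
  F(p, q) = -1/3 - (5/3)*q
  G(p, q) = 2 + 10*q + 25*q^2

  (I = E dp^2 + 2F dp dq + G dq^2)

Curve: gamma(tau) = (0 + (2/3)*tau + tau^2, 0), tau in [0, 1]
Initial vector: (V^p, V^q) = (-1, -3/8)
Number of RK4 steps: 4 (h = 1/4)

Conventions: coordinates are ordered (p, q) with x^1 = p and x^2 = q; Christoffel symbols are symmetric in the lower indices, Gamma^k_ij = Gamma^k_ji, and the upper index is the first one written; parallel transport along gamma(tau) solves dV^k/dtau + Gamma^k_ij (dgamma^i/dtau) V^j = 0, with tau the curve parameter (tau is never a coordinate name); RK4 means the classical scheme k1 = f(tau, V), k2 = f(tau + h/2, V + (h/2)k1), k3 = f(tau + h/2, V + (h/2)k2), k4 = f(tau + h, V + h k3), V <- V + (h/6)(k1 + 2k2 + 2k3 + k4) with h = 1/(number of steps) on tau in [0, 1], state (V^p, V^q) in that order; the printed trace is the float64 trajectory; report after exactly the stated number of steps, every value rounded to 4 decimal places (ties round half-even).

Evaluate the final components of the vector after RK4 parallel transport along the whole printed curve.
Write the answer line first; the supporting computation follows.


Answer: V^p = -1.0000, V^q = -0.3750

gamma'(tau) = (2/3 + 2*tau, 0); f(tau, V)^k = -Gamma^k_ij(gamma(tau)) gamma'^i(tau) V^j; h = 1/4; intermediate values shown to 6 dp
curve data and Christoffel symbols at the stage parameters:
  tau = 0.000000: gamma = (0.000000, 0.000000), gamma' = (0.666667, 0.000000); Gamma_ppp = 0.000000, Gamma_ppq = 0.000000, Gamma_pqq = -0.789474, Gamma_qpp = 0.000000, Gamma_qpq = 0.000000, Gamma_qqq = 2.368421
  tau = 0.125000: gamma = (0.098958, 0.000000), gamma' = (0.916667, 0.000000); Gamma_ppp = 0.000000, Gamma_ppq = 0.000000, Gamma_pqq = -0.789474, Gamma_qpp = 0.000000, Gamma_qpq = 0.000000, Gamma_qqq = 2.368421
  tau = 0.250000: gamma = (0.229167, 0.000000), gamma' = (1.166667, 0.000000); Gamma_ppp = 0.000000, Gamma_ppq = 0.000000, Gamma_pqq = -0.789474, Gamma_qpp = 0.000000, Gamma_qpq = 0.000000, Gamma_qqq = 2.368421
  tau = 0.375000: gamma = (0.390625, 0.000000), gamma' = (1.416667, 0.000000); Gamma_ppp = 0.000000, Gamma_ppq = 0.000000, Gamma_pqq = -0.789474, Gamma_qpp = 0.000000, Gamma_qpq = 0.000000, Gamma_qqq = 2.368421
  tau = 0.500000: gamma = (0.583333, 0.000000), gamma' = (1.666667, 0.000000); Gamma_ppp = 0.000000, Gamma_ppq = 0.000000, Gamma_pqq = -0.789474, Gamma_qpp = 0.000000, Gamma_qpq = 0.000000, Gamma_qqq = 2.368421
  tau = 0.625000: gamma = (0.807292, 0.000000), gamma' = (1.916667, 0.000000); Gamma_ppp = 0.000000, Gamma_ppq = 0.000000, Gamma_pqq = -0.789474, Gamma_qpp = 0.000000, Gamma_qpq = 0.000000, Gamma_qqq = 2.368421
  tau = 0.750000: gamma = (1.062500, 0.000000), gamma' = (2.166667, 0.000000); Gamma_ppp = 0.000000, Gamma_ppq = 0.000000, Gamma_pqq = -0.789474, Gamma_qpp = 0.000000, Gamma_qpq = 0.000000, Gamma_qqq = 2.368421
  tau = 0.875000: gamma = (1.348958, 0.000000), gamma' = (2.416667, 0.000000); Gamma_ppp = 0.000000, Gamma_ppq = 0.000000, Gamma_pqq = -0.789474, Gamma_qpp = 0.000000, Gamma_qpq = 0.000000, Gamma_qqq = 2.368421
  tau = 1.000000: gamma = (1.666667, 0.000000), gamma' = (2.666667, 0.000000); Gamma_ppp = 0.000000, Gamma_ppq = 0.000000, Gamma_pqq = -0.789474, Gamma_qpp = 0.000000, Gamma_qpq = 0.000000, Gamma_qqq = 2.368421
step 0: V^p = -1.0000, V^q = -0.3750
step 1: k1 = (0.000000, 0.000000), k2 = (0.000000, 0.000000), k3 = (0.000000, 0.000000), k4 = (0.000000, 0.000000); V <- V + (h/6)(k1 + 2k2 + 2k3 + k4): V^p = -1.0000, V^q = -0.3750
step 2: k1 = (0.000000, 0.000000), k2 = (0.000000, 0.000000), k3 = (0.000000, 0.000000), k4 = (0.000000, 0.000000); V <- V + (h/6)(k1 + 2k2 + 2k3 + k4): V^p = -1.0000, V^q = -0.3750
step 3: k1 = (0.000000, 0.000000), k2 = (0.000000, 0.000000), k3 = (0.000000, 0.000000), k4 = (0.000000, 0.000000); V <- V + (h/6)(k1 + 2k2 + 2k3 + k4): V^p = -1.0000, V^q = -0.3750
step 4: k1 = (0.000000, 0.000000), k2 = (0.000000, 0.000000), k3 = (0.000000, 0.000000), k4 = (0.000000, 0.000000); V <- V + (h/6)(k1 + 2k2 + 2k3 + k4): V^p = -1.0000, V^q = -0.3750


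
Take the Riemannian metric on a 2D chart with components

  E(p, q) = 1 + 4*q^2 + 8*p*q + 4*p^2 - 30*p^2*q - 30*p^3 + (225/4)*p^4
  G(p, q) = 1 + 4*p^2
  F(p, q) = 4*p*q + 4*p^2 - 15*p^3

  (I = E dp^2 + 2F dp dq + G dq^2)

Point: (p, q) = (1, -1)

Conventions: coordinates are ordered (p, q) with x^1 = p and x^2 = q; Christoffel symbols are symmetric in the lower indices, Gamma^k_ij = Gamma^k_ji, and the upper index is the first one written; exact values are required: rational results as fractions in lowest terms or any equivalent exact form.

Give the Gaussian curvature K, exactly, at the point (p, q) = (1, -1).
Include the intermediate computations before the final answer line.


E = 229/4, F = -15, G = 5, EG - F^2 = 245/4 at the point
E_p = 195, E_q = -30, F_p = -41, F_q = 4, G_p = 8, G_q = 0
E_qq = 8, F_pq = 4, G_pp = 8
K follows from Brioschi's formula, (det M1 - det M2)/(EG - F^2)^2.
M1 = [[-E_qq/2 + F_pq - G_pp/2, E_p/2, F_p - E_q/2], [F_q - G_p/2, E, F], [G_q/2, F, G]] = [[-4, 195/2, -26], [0, 229/4, -15], [0, -15, 5]]; det M1 = -245
M2 = [[0, E_q/2, G_p/2], [E_q/2, E, F], [G_p/2, F, G]] = [[0, -15, 4], [-15, 229/4, -15], [4, -15, 5]]; det M2 = -241
det M1 - det M2 = -4; K = -4 / (245/4)^2 = -64/60025

Answer: K = -64/60025


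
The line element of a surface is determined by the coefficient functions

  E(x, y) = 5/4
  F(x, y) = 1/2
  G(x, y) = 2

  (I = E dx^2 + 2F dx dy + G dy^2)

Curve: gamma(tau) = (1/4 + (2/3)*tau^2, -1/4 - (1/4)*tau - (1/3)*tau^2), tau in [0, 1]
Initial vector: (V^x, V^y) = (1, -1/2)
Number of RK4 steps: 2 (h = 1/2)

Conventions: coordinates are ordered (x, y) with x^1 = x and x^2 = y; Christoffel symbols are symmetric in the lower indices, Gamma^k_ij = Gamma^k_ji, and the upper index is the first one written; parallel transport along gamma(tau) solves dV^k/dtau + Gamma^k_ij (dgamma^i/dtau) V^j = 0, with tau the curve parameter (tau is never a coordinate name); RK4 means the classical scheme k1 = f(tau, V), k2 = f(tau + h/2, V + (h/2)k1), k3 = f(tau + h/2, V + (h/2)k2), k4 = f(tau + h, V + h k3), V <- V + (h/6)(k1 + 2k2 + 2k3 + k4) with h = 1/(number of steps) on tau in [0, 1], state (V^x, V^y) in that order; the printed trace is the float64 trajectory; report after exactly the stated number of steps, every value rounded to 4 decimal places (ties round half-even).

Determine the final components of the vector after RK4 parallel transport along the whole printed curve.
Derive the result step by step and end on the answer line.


gamma'(tau) = ((4/3)*tau, -1/4 - (2/3)*tau); f(tau, V)^k = -Gamma^k_ij(gamma(tau)) gamma'^i(tau) V^j; h = 1/2; intermediate values shown to 6 dp
curve data and Christoffel symbols at the stage parameters:
  tau = 0.000000: gamma = (0.250000, -0.250000), gamma' = (0.000000, -0.250000); Gamma_xxx = 0.000000, Gamma_xxy = 0.000000, Gamma_xyy = 0.000000, Gamma_yxx = 0.000000, Gamma_yxy = 0.000000, Gamma_yyy = 0.000000
  tau = 0.250000: gamma = (0.291667, -0.333333), gamma' = (0.333333, -0.416667); Gamma_xxx = 0.000000, Gamma_xxy = 0.000000, Gamma_xyy = 0.000000, Gamma_yxx = 0.000000, Gamma_yxy = 0.000000, Gamma_yyy = 0.000000
  tau = 0.500000: gamma = (0.416667, -0.458333), gamma' = (0.666667, -0.583333); Gamma_xxx = 0.000000, Gamma_xxy = 0.000000, Gamma_xyy = 0.000000, Gamma_yxx = 0.000000, Gamma_yxy = 0.000000, Gamma_yyy = 0.000000
  tau = 0.750000: gamma = (0.625000, -0.625000), gamma' = (1.000000, -0.750000); Gamma_xxx = 0.000000, Gamma_xxy = 0.000000, Gamma_xyy = 0.000000, Gamma_yxx = 0.000000, Gamma_yxy = 0.000000, Gamma_yyy = 0.000000
  tau = 1.000000: gamma = (0.916667, -0.833333), gamma' = (1.333333, -0.916667); Gamma_xxx = 0.000000, Gamma_xxy = 0.000000, Gamma_xyy = 0.000000, Gamma_yxx = 0.000000, Gamma_yxy = 0.000000, Gamma_yyy = 0.000000
step 0: V^x = 1.0000, V^y = -0.5000
step 1: k1 = (0.000000, 0.000000), k2 = (0.000000, 0.000000), k3 = (0.000000, 0.000000), k4 = (0.000000, 0.000000); V <- V + (h/6)(k1 + 2k2 + 2k3 + k4): V^x = 1.0000, V^y = -0.5000
step 2: k1 = (0.000000, 0.000000), k2 = (0.000000, 0.000000), k3 = (0.000000, 0.000000), k4 = (0.000000, 0.000000); V <- V + (h/6)(k1 + 2k2 + 2k3 + k4): V^x = 1.0000, V^y = -0.5000

Answer: V^x = 1.0000, V^y = -0.5000


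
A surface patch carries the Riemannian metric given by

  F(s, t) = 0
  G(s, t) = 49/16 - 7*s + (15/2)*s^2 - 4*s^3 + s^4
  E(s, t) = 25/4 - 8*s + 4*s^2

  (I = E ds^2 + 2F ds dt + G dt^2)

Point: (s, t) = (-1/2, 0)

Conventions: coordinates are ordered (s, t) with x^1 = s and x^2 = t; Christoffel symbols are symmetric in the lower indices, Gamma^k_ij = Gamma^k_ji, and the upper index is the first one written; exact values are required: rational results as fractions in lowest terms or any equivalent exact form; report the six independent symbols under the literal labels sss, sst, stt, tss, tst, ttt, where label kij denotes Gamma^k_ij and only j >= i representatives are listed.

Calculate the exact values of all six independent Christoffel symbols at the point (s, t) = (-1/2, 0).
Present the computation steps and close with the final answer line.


E = 45/4, F = 0, G = 9 at the point
E_s = -12, E_t = 0, F_s = 0, F_t = 0, G_s = -18, G_t = 0
EG - F^2 = 405/4;  g^inv = (4/405) * [[9, 0], [0, 45/4]]
first-kind symbols [ij,l] = (1/2)(d_i g_jl + d_j g_il - d_l g_ij): [ss,s] = E_s/2 = -6, [ss,t] = F_s - E_t/2 = 0, [st,s] = E_t/2 = 0, [st,t] = G_s/2 = -9, [tt,s] = F_t - G_s/2 = 9, [tt,t] = G_t/2 = 0
Gamma^s_ij = (G*[ij,s] - F*[ij,t])/(EG - F^2), Gamma^t_ij = (E*[ij,t] - F*[ij,s])/(EG - F^2)

Answer: Gamma_sss = -8/15, Gamma_sst = 0, Gamma_stt = 4/5, Gamma_tss = 0, Gamma_tst = -1, Gamma_ttt = 0


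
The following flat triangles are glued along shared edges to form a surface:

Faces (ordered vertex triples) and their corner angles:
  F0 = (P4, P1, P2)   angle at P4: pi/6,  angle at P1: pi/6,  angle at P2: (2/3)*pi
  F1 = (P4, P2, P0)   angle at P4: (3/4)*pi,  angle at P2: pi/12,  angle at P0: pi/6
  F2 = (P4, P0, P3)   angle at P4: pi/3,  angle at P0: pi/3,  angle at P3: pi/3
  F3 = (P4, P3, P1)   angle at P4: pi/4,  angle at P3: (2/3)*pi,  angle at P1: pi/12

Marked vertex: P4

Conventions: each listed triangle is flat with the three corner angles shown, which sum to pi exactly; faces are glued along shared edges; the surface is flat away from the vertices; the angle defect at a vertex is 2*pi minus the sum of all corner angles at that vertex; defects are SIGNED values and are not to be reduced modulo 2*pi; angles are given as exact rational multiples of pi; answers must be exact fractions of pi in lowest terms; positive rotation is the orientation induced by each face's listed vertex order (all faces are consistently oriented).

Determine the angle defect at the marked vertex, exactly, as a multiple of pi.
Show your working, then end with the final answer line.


Sum of corner angles at P4: (3/2)*pi
defect = 2*pi - (3/2)*pi

Answer: defect(P4) = pi/2


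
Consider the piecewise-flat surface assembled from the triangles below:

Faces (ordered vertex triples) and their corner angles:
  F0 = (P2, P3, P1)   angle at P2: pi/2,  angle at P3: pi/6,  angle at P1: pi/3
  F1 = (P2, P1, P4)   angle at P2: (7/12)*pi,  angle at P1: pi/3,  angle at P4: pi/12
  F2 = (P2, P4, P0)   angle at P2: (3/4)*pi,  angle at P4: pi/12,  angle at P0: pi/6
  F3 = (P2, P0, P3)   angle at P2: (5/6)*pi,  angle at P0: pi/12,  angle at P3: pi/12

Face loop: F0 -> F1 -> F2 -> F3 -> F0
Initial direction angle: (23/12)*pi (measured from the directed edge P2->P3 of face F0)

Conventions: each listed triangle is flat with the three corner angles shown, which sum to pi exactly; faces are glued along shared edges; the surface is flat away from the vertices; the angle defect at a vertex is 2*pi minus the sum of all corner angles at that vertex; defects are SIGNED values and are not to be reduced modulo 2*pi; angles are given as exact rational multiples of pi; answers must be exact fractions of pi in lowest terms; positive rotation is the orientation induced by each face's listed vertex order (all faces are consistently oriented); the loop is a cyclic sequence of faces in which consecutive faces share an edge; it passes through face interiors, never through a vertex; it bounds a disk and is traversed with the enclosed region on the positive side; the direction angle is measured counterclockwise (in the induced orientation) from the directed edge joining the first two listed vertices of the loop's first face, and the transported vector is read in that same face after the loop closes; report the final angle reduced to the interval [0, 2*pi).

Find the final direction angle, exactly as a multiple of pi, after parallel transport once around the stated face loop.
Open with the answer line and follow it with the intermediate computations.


Answer: final direction angle = (5/4)*pi

enclosed vertex P2: corner angles sum to (8/3)*pi, defect = 2*pi - (8/3)*pi = (-2/3)*pi
by Gauss-Bonnet the loop rotates the vector by the enclosed defect sum (positive orientation, mod 2*pi)
final angle = (23/12)*pi - (2/3)*pi = (5/4)*pi (mod 2*pi)


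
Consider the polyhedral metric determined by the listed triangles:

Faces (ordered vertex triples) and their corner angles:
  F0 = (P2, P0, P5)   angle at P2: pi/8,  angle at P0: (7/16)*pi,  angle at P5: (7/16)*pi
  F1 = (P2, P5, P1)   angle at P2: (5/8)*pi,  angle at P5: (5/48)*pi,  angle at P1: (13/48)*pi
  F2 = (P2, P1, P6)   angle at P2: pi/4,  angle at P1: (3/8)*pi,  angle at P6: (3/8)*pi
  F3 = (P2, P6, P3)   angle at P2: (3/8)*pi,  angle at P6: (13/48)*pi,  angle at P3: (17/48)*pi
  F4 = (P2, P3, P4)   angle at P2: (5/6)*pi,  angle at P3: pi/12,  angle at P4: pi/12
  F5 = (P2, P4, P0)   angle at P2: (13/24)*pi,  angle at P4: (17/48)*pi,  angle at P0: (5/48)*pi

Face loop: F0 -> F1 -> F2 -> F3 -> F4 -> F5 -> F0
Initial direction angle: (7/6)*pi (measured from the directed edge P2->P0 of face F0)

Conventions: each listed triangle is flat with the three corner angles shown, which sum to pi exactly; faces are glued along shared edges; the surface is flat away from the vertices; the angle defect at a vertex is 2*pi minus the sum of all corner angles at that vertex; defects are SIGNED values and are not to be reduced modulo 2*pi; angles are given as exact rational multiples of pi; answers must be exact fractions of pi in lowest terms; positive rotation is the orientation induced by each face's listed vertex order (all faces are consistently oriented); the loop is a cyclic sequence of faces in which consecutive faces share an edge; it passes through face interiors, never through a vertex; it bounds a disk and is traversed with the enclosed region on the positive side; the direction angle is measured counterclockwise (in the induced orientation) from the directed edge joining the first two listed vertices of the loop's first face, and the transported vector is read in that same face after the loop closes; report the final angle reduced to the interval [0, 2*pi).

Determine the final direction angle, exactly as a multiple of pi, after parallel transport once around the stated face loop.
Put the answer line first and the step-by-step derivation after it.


Answer: final direction angle = (5/12)*pi

enclosed vertex P2: corner angles sum to (11/4)*pi, defect = 2*pi - (11/4)*pi = (-3/4)*pi
by Gauss-Bonnet the loop rotates the vector by the enclosed defect sum (positive orientation, mod 2*pi)
final angle = (7/6)*pi - (3/4)*pi = (5/12)*pi (mod 2*pi)


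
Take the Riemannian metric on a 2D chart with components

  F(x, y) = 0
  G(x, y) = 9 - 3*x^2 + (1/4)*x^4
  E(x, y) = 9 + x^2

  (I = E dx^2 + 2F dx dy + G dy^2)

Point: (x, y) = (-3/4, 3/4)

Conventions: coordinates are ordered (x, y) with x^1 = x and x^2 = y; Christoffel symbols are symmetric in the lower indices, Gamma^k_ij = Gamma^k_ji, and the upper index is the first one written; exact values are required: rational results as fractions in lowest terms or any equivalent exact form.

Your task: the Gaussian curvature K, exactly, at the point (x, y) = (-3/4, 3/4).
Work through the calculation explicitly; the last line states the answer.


E = 153/16, F = 0, G = 7569/1024, EG - F^2 = 1158057/16384 at the point
E_x = -3/2, E_y = 0, F_x = 0, F_y = 0, G_x = 261/64, G_y = 0
E_yy = 0, F_xy = 0, G_xx = -69/16
Using the Brioschi determinant formula for K from the metric derivatives:
M1 = [[-E_yy/2 + F_xy - G_xx/2, E_x/2, F_x - E_y/2], [F_y - G_x/2, E, F], [G_y/2, F, G]] = [[69/32, -3/4, 0], [-261/128, 153/16, 0], [0, 0, 7569/1024]]; det M1 = 36989703/262144
M2 = [[0, E_y/2, G_x/2], [E_y/2, E, F], [G_x/2, F, G]] = [[0, 0, 261/128], [0, 153/16, 0], [261/128, 0, 7569/1024]]; det M2 = -10422513/262144
det M1 - det M2 = 5926527/32768; K = 5926527/32768 / (1158057/16384)^2 = 8192/226287

Answer: K = 8192/226287


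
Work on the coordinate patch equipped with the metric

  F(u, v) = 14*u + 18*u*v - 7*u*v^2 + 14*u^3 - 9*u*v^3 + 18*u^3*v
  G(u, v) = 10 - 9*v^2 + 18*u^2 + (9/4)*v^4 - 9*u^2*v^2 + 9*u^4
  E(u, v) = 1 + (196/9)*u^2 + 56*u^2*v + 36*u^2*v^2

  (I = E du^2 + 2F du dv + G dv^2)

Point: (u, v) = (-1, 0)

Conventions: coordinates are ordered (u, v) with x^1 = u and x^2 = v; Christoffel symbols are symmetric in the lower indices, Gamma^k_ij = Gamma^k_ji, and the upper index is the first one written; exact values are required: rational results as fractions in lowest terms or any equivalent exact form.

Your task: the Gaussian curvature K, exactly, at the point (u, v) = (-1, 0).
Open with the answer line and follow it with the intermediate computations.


Answer: K = -2916/279841

E = 205/9, F = -28, G = 37, EG - F^2 = 529/9 at the point
E_u = -392/9, E_v = 56, F_u = 56, F_v = -36, G_u = -72, G_v = 0
E_vv = 72, F_uv = 72, G_uu = 144
By Brioschi, K is (det M1 - det M2) divided by (EG - F^2) squared.
M1 = [[-E_vv/2 + F_uv - G_uu/2, E_u/2, F_u - E_v/2], [F_v - G_u/2, E, F], [G_v/2, F, G]] = [[-36, -196/9, 28], [0, 205/9, -28], [0, -28, 37]]; det M1 = -2116
M2 = [[0, E_v/2, G_u/2], [E_v/2, E, F], [G_u/2, F, G]] = [[0, 28, -36], [28, 205/9, -28], [-36, -28, 37]]; det M2 = -2080
det M1 - det M2 = -36; K = -36 / (529/9)^2 = -2916/279841


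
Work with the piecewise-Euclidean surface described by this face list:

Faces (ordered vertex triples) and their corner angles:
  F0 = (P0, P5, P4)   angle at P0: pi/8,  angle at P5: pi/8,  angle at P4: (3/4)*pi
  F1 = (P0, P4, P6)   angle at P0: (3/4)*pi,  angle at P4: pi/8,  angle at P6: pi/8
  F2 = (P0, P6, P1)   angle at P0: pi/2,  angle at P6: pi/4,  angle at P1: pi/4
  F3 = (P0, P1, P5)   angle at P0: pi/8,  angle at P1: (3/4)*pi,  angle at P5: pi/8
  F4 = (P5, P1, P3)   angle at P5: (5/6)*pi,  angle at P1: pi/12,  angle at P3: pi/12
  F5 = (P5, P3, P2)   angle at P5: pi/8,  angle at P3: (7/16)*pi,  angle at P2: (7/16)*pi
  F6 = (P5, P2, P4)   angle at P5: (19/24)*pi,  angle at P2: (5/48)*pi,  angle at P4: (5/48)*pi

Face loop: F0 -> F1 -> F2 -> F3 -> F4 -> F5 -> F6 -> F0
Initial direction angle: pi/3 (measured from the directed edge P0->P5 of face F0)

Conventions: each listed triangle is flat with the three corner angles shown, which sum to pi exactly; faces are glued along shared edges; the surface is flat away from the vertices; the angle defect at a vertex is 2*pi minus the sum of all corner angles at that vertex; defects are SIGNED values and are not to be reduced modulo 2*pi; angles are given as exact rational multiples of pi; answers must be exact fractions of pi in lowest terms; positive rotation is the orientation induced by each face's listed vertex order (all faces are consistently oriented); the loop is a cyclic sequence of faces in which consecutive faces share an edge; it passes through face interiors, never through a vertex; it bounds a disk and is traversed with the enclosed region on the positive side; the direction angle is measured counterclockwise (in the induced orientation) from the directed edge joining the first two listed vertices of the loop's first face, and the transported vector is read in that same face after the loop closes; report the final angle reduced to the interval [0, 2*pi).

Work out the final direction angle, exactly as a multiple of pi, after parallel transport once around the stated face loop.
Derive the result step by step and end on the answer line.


enclosed vertex P0: corner angles sum to (3/2)*pi, defect = 2*pi - (3/2)*pi = pi/2
enclosed vertex P5: corner angles sum to 2*pi, defect = 2*pi - 2*pi = 0
final direction = starting direction + enclosed defect total, reduced mod 2*pi (induced orientation)
final angle = pi/3 + pi/2 = (5/6)*pi (mod 2*pi)

Answer: final direction angle = (5/6)*pi


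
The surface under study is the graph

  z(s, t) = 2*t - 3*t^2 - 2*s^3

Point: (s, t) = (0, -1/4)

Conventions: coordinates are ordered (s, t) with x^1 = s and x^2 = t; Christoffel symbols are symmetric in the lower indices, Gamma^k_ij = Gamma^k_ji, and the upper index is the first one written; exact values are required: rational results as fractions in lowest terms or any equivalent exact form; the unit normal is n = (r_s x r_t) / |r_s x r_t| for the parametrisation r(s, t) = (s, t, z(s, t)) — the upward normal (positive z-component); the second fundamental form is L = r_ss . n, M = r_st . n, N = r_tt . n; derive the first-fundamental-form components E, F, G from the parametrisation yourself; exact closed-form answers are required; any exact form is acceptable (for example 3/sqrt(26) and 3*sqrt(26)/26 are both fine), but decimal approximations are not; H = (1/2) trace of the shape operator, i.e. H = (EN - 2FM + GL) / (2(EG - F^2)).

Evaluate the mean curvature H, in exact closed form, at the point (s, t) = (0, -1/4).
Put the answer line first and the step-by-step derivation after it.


Answer: H = -24*sqrt(53)/2809

z_s = 0, z_t = 7/2, z_ss = 0, z_st = 0, z_tt = -6
E = 1, F = 0, G = 53/4; answer radicand W^2 = 53/4
unnormalised second-form numerators: l = 0, m = 0, n = -6; L = l/sqrt(53/4), and similarly M = m/sqrt(W^2), N = n/sqrt(W^2)
H = (E*n - 2*F*m + G*l) / (2*(EG - F^2)*sqrt(W^2)); E*n - 2*F*m + G*l = -6, EG - F^2 = 53/4, so H = (-12/53)/sqrt(53/4)


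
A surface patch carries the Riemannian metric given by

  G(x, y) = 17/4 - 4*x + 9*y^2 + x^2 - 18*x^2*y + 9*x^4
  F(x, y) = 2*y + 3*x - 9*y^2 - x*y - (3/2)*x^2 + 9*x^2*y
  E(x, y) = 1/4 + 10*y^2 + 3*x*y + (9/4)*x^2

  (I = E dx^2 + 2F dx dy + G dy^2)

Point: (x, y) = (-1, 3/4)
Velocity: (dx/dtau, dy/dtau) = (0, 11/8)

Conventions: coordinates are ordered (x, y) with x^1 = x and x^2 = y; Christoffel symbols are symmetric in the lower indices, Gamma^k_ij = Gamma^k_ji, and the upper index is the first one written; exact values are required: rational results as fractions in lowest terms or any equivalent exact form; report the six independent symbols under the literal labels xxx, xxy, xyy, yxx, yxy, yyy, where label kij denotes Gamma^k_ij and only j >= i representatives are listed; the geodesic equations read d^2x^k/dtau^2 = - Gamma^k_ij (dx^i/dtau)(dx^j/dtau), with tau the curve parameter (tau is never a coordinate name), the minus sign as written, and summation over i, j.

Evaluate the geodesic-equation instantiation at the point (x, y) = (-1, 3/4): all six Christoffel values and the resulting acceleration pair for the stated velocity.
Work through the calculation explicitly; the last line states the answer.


E = 47/8, F = -9/16, G = 157/16 at the point
E_x = -9/4, E_y = 12, F_x = -33/4, F_y = -3/2, G_x = -15, G_y = -9/2
EG - F^2 = 14677/256;  g^inv = (256/14677) * [[157/16, 9/16], [9/16, 47/8]]
first-kind symbols [ij,l] = (1/2)(d_i g_jl + d_j g_il - d_l g_ij): [xx,x] = E_x/2 = -9/8, [xx,y] = F_x - E_y/2 = -57/4, [xy,x] = E_y/2 = 6, [xy,y] = G_x/2 = -15/2, [yy,x] = F_y - G_x/2 = 6, [yy,y] = G_y/2 = -9/4
Gamma^x_ij = (G*[ij,x] - F*[ij,y])/(EG - F^2), Gamma^y_ij = (E*[ij,y] - F*[ij,x])/(EG - F^2)
Gamma_xxx = -4878/14677, Gamma_xxy = 13992/14677, Gamma_xyy = 14748/14677, Gamma_yxx = -21594/14677, Gamma_yxy = -10416/14677, Gamma_yyy = -2520/14677
d^2x/dtau^2 = -(Gamma_xxx*(0)^2 + 2*Gamma_xxy*(0)*(11/8) + Gamma_xyy*(11/8)^2) = -446127/234832
d^2y/dtau^2 = -(Gamma_yxx*(0)^2 + 2*Gamma_yxy*(0)*(11/8) + Gamma_yyy*(11/8)^2) = 38115/117416

Answer: Gamma_xxx = -4878/14677, Gamma_xxy = 13992/14677, Gamma_xyy = 14748/14677, Gamma_yxx = -21594/14677, Gamma_yxy = -10416/14677, Gamma_yyy = -2520/14677; accelerations (d^2x/dtau^2, d^2y/dtau^2) = (-446127/234832, 38115/117416)
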